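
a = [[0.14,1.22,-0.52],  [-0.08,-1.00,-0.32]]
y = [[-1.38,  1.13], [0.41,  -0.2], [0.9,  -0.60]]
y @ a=[[-0.28, -2.81, 0.36], [0.07, 0.70, -0.15], [0.17, 1.7, -0.28]]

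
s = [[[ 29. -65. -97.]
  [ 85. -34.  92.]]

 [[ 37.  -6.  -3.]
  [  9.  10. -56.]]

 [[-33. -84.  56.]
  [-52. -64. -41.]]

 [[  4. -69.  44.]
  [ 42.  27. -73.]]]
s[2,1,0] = -52.0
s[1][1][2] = -56.0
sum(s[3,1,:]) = -4.0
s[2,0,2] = 56.0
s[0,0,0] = 29.0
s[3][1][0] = 42.0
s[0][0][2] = -97.0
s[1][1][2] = -56.0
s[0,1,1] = -34.0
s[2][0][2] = 56.0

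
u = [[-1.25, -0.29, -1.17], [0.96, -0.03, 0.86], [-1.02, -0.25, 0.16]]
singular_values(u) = [2.27, 0.79, 0.2]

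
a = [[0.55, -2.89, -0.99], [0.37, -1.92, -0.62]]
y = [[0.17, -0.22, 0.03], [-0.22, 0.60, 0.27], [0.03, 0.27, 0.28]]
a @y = [[0.70, -2.12, -1.04], [0.47, -1.4, -0.68]]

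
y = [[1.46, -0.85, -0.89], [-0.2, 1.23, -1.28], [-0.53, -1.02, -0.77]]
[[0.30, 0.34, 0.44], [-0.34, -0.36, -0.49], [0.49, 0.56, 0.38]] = y @ [[-0.07,-0.08,0.06], [-0.38,-0.42,-0.40], [-0.09,-0.11,-0.01]]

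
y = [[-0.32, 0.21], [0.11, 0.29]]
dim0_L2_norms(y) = [0.34, 0.36]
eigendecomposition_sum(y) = [[-0.34, 0.11], [0.06, -0.02]] + [[0.02, 0.10], [0.05, 0.31]]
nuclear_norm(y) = 0.69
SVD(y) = [[0.92, 0.39],[0.39, -0.92]] @ diag([0.3966213345304433, 0.29221826944133766]) @ [[-0.64, 0.77], [-0.77, -0.64]]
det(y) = -0.12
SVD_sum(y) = [[-0.23, 0.28], [-0.10, 0.12]] + [[-0.09, -0.07], [0.21, 0.17]]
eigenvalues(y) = [-0.36, 0.33]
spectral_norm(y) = 0.40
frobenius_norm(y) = 0.49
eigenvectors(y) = [[-0.99, -0.31], [0.17, -0.95]]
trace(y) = -0.03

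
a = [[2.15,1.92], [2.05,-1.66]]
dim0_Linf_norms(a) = [2.15, 1.92]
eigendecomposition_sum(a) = [[2.54, 1.05], [1.12, 0.46]] + [[-0.39,0.87],[0.93,-2.12]]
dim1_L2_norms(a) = [2.88, 2.64]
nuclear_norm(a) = 5.50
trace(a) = 0.49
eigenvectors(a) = [[0.92, -0.38],  [0.4, 0.92]]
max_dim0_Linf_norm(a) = 2.15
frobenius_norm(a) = 3.91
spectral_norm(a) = 3.00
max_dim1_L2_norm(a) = 2.88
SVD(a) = [[-0.86, -0.51], [-0.51, 0.86]] @ diag([3.004702836107908, 2.4977511618824435]) @ [[-0.96, -0.27], [0.27, -0.96]]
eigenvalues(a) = [3.0, -2.51]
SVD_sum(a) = [[2.49,0.70], [1.47,0.41]] + [[-0.34, 1.22], [0.58, -2.07]]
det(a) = -7.50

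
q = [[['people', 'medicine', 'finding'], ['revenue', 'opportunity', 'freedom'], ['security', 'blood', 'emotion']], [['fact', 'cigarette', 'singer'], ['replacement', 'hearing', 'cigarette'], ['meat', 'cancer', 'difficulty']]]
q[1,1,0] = 'replacement'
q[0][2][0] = 'security'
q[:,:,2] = [['finding', 'freedom', 'emotion'], ['singer', 'cigarette', 'difficulty']]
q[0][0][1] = 'medicine'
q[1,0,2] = 'singer'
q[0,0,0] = 'people'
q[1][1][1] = 'hearing'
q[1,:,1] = ['cigarette', 'hearing', 'cancer']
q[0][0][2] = 'finding'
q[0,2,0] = 'security'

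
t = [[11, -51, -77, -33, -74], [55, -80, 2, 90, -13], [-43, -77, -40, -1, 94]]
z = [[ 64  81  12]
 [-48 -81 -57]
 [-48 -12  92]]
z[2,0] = -48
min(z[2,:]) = -48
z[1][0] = -48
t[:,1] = [-51, -80, -77]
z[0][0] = 64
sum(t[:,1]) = -208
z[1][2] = -57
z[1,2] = -57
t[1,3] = 90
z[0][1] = 81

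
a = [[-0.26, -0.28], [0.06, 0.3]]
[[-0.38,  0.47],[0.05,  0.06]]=a @ [[1.61, -2.57], [-0.15, 0.71]]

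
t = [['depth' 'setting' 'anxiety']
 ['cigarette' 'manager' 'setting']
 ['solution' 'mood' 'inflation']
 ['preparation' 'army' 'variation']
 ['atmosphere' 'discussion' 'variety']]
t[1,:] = ['cigarette', 'manager', 'setting']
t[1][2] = 'setting'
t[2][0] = 'solution'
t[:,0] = ['depth', 'cigarette', 'solution', 'preparation', 'atmosphere']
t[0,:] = ['depth', 'setting', 'anxiety']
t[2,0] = 'solution'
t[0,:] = ['depth', 'setting', 'anxiety']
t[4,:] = ['atmosphere', 'discussion', 'variety']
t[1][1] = 'manager'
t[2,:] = ['solution', 'mood', 'inflation']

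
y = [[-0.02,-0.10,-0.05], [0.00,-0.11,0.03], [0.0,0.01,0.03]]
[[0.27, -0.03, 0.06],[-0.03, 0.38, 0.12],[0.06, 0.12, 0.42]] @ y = [[-0.01, -0.02, -0.01], [0.0, -0.04, 0.02], [-0.0, -0.01, 0.01]]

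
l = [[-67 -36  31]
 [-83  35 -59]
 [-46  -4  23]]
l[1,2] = -59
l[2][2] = 23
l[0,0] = -67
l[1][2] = -59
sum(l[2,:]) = -27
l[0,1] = -36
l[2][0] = -46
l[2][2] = 23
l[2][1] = -4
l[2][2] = 23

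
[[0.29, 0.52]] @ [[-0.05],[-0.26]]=[[-0.15]]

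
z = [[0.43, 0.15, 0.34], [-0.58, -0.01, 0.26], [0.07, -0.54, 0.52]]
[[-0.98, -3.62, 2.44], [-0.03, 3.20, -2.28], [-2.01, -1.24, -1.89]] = z @ [[-0.99, -6.48, 3.98], [1.42, -0.63, 4.26], [-2.26, -2.16, 0.26]]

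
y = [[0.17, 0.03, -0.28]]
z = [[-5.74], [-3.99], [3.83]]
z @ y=[[-0.98,-0.17,1.61], [-0.68,-0.12,1.12], [0.65,0.11,-1.07]]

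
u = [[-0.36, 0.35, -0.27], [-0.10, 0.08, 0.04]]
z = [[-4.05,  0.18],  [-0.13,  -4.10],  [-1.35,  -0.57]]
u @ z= [[1.78, -1.35],[0.34, -0.37]]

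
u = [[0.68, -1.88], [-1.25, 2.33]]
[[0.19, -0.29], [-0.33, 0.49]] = u @ [[0.23, -0.34], [-0.02, 0.03]]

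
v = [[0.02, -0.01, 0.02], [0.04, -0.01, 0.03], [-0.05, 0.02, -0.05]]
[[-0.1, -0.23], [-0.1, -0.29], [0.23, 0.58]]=v@[[3.0, 5.86], [3.71, -1.42], [-6.02, -18.00]]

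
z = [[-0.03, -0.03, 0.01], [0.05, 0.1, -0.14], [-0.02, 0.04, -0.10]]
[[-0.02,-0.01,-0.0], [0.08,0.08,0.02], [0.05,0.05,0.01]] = z @ [[-0.2, 0.11, 0.01], [0.64, 0.19, 0.04], [-0.20, -0.42, -0.13]]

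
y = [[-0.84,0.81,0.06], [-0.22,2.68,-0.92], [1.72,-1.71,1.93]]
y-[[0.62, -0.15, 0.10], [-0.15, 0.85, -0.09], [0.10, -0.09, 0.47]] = [[-1.46,0.96,-0.04], [-0.07,1.83,-0.83], [1.62,-1.62,1.46]]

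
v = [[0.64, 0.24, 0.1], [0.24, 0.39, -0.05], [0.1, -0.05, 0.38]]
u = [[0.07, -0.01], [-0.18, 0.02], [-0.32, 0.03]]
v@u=[[-0.03, 0.00], [-0.04, 0.0], [-0.11, 0.01]]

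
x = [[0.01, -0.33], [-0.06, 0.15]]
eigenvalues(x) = [-0.08, 0.24]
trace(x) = 0.16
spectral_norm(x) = 0.36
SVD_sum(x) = [[0.03, -0.33], [-0.01, 0.15]] + [[-0.02, -0.00], [-0.05, -0.00]]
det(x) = -0.02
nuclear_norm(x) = 0.41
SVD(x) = [[0.9, -0.43],[-0.43, -0.9]] @ diag([0.3641070418157589, 0.050259945286254444]) @ [[0.10,-1.00], [1.0,0.10]]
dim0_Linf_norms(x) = [0.06, 0.33]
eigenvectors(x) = [[-0.97, 0.82], [-0.26, -0.57]]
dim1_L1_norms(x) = [0.34, 0.21]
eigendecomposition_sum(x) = [[-0.06, -0.08],[-0.01, -0.02]] + [[0.07, -0.25], [-0.05, 0.17]]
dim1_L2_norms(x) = [0.33, 0.16]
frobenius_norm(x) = 0.37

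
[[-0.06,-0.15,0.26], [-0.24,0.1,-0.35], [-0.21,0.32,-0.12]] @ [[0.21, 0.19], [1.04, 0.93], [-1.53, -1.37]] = [[-0.57, -0.51],  [0.59, 0.53],  [0.47, 0.42]]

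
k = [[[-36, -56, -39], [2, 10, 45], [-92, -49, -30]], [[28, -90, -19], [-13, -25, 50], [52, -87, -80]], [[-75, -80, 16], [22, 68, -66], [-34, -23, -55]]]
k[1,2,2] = -80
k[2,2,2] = -55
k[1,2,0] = 52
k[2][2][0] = -34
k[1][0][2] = -19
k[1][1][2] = 50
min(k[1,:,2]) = -80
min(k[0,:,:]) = -92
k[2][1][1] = 68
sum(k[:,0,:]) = -351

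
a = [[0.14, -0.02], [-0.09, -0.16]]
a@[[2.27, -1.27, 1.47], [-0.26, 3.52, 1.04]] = [[0.32, -0.25, 0.18], [-0.16, -0.45, -0.3]]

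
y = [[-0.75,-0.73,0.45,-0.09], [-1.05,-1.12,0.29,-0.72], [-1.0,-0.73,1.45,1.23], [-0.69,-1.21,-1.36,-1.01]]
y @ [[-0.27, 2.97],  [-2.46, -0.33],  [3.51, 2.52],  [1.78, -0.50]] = [[3.42, -0.81],  [2.78, -1.66],  [9.34, 0.31],  [-3.41, -4.57]]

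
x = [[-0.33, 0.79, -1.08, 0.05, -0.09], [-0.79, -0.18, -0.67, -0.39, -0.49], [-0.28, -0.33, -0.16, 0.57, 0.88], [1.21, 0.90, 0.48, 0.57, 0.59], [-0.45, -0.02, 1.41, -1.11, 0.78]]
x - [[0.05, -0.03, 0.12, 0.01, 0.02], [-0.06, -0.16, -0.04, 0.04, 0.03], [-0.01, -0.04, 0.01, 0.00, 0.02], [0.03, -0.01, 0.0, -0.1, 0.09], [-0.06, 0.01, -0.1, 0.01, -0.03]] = [[-0.38, 0.82, -1.20, 0.04, -0.11],[-0.73, -0.02, -0.63, -0.43, -0.52],[-0.27, -0.29, -0.17, 0.57, 0.86],[1.18, 0.91, 0.48, 0.67, 0.50],[-0.39, -0.03, 1.51, -1.12, 0.81]]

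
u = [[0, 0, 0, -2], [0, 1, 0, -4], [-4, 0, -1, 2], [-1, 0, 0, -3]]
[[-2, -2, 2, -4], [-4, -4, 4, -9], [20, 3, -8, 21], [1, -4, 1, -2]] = u @ [[-4, 1, 2, -4], [0, 0, 0, -1], [-2, -5, -2, -1], [1, 1, -1, 2]]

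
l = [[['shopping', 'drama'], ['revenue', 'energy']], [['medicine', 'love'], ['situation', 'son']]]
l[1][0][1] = 'love'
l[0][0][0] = 'shopping'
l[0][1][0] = 'revenue'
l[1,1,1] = 'son'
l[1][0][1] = 'love'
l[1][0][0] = 'medicine'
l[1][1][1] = 'son'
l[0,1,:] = ['revenue', 'energy']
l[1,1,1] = 'son'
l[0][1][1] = 'energy'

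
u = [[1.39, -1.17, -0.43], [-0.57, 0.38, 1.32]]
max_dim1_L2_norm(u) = 1.87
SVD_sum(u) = [[1.20, -0.96, -0.91], [-0.85, 0.68, 0.64]] + [[0.19, -0.21, 0.48], [0.28, -0.3, 0.68]]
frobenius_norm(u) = 2.39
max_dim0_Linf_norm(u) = 1.39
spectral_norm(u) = 2.18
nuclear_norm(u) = 3.15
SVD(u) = [[-0.82, 0.58], [0.58, 0.82]] @ diag([2.1823074405237315, 0.9670233890836144]) @ [[-0.67, 0.54, 0.51], [0.35, -0.38, 0.86]]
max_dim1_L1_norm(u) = 2.99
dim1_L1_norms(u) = [2.99, 2.27]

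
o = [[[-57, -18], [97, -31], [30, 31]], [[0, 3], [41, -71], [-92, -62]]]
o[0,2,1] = 31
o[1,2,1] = -62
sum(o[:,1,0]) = 138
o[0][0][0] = -57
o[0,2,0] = 30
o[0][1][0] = 97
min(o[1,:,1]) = -71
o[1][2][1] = -62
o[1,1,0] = 41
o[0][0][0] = -57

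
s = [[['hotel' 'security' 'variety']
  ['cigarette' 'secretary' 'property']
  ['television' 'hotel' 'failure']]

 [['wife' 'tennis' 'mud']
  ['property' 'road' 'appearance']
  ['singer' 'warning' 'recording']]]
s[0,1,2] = 'property'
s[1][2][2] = 'recording'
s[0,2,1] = 'hotel'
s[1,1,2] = 'appearance'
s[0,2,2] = 'failure'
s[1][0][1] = 'tennis'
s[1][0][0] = 'wife'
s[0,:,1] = ['security', 'secretary', 'hotel']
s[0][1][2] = 'property'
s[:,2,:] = [['television', 'hotel', 'failure'], ['singer', 'warning', 'recording']]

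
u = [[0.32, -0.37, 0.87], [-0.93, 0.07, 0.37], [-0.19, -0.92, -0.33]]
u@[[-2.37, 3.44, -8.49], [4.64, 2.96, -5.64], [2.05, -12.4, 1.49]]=[[-0.69, -10.78, 0.67],[3.29, -7.58, 8.05],[-4.50, 0.72, 6.31]]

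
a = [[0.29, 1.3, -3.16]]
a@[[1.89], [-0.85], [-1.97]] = [[5.67]]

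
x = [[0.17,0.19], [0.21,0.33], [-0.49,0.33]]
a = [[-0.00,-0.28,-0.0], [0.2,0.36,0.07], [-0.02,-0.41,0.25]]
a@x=[[-0.06,-0.09], [0.08,0.18], [-0.21,-0.06]]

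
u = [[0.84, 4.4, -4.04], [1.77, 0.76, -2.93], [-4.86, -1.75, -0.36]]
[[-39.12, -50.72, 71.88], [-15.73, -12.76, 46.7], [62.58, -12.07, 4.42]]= u@[[-9.22, 4.82, -0.47], [-9.60, -7.58, 2.01], [-2.69, 5.3, -15.7]]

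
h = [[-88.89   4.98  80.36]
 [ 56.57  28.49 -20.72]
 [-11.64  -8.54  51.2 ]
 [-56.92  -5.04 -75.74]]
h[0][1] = 4.98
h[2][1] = -8.54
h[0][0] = -88.89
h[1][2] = -20.72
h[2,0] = -11.64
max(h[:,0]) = 56.57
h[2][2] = 51.2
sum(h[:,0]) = -100.88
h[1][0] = 56.57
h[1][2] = -20.72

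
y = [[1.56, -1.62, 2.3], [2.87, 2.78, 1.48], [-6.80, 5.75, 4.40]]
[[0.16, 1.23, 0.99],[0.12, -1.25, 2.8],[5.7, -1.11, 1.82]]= y@[[-0.38, -0.09, 0.36], [0.19, -0.49, 0.39], [0.46, 0.25, 0.46]]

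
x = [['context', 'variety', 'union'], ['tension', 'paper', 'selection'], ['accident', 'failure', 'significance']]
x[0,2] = 'union'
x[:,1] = ['variety', 'paper', 'failure']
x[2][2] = 'significance'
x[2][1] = 'failure'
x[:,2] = ['union', 'selection', 'significance']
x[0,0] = 'context'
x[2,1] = 'failure'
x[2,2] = 'significance'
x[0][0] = 'context'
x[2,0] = 'accident'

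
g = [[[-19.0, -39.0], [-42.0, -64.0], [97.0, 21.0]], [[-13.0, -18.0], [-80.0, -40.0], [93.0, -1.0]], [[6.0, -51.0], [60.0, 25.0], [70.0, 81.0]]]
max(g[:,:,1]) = 81.0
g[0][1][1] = -64.0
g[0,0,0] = -19.0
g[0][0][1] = -39.0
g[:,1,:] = [[-42.0, -64.0], [-80.0, -40.0], [60.0, 25.0]]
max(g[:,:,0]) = 97.0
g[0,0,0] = -19.0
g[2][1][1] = 25.0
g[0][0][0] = -19.0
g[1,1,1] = -40.0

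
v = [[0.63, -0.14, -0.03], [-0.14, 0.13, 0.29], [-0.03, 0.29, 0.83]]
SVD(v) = [[-0.24, -0.95, -0.19], [0.36, 0.10, -0.93], [0.9, -0.29, 0.32]] @ diag([0.9531813157916649, 0.6350924336541053, 0.0017262505542296777]) @ [[-0.24, 0.36, 0.90], [-0.95, 0.1, -0.29], [-0.19, -0.93, 0.32]]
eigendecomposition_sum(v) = [[0.0, 0.00, -0.0], [0.00, 0.0, -0.00], [-0.00, -0.00, 0.00]] + [[0.58,-0.06,0.18],[-0.06,0.01,-0.02],[0.18,-0.02,0.05]] + [[0.05,  -0.08,  -0.21], [-0.08,  0.12,  0.31], [-0.21,  0.31,  0.78]]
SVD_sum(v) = [[0.05, -0.08, -0.21],[-0.08, 0.12, 0.31],[-0.21, 0.31, 0.78]] + [[0.58, -0.06, 0.18], [-0.06, 0.01, -0.02], [0.18, -0.02, 0.05]] + [[0.00,0.00,-0.0], [0.00,0.0,-0.0], [-0.0,-0.00,0.0]]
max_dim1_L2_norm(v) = 0.88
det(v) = 0.00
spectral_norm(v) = 0.95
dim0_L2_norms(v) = [0.65, 0.35, 0.88]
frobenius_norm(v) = 1.15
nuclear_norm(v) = 1.59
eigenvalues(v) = [0.0, 0.64, 0.95]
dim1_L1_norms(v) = [0.8, 0.56, 1.15]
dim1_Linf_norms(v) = [0.63, 0.29, 0.83]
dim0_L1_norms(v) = [0.8, 0.56, 1.15]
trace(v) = 1.59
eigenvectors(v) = [[-0.19, -0.95, -0.24], [-0.93, 0.10, 0.36], [0.32, -0.29, 0.9]]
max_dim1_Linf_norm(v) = 0.83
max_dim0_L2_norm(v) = 0.88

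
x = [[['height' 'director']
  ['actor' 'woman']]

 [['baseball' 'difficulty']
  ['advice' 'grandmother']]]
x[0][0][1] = 'director'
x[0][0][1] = 'director'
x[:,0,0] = ['height', 'baseball']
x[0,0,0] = 'height'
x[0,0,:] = ['height', 'director']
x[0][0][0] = 'height'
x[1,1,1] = 'grandmother'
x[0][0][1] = 'director'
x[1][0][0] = 'baseball'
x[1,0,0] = 'baseball'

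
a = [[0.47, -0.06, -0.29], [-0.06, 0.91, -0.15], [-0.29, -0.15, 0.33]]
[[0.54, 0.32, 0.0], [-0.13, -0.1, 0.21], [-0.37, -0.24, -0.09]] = a @ [[0.87, 0.31, -0.22], [-0.15, -0.18, 0.15], [-0.41, -0.55, -0.39]]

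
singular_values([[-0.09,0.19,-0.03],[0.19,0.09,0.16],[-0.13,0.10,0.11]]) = [0.27, 0.26, 0.12]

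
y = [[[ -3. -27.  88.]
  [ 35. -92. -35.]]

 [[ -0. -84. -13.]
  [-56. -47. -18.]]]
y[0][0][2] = 88.0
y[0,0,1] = -27.0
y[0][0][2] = 88.0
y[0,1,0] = 35.0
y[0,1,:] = [35.0, -92.0, -35.0]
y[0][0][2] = 88.0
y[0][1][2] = -35.0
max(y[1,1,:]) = -18.0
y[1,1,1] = -47.0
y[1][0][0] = -0.0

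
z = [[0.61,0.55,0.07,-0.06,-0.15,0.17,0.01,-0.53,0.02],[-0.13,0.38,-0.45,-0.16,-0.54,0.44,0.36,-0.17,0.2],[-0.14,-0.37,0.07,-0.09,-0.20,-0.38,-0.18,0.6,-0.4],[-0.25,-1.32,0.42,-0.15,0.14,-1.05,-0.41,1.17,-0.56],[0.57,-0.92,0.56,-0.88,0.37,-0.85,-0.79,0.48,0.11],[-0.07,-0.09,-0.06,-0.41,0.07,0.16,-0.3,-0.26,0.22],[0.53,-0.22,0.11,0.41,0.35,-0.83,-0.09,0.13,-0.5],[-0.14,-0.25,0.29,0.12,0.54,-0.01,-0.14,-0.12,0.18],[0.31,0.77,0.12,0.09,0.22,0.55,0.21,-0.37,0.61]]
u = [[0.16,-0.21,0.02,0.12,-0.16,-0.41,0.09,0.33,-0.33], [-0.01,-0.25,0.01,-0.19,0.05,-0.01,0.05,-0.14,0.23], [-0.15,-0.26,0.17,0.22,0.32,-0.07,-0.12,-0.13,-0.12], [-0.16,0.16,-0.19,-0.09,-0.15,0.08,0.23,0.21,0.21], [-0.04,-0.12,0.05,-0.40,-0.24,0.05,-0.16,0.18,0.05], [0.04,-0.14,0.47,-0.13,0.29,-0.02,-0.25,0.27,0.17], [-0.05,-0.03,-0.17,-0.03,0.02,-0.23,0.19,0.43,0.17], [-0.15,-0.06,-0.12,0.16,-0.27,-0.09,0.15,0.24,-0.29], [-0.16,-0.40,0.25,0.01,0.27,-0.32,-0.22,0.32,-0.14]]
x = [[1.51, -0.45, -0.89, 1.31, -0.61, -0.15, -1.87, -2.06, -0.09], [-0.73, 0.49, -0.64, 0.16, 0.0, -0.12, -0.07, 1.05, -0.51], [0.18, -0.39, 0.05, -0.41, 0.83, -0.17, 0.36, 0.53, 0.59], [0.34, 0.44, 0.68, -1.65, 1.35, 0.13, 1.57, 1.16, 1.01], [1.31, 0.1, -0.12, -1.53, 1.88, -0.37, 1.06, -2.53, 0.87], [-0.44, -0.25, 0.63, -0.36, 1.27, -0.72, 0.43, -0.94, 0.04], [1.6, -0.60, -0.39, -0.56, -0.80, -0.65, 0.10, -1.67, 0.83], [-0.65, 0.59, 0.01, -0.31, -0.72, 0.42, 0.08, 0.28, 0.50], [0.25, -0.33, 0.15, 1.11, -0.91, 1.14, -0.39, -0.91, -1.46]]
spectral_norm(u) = 1.10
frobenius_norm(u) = 1.82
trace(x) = 0.48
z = x @ u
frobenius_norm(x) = 8.01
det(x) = 0.29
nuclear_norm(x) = 17.88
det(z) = -0.00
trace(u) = 0.02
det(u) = 0.00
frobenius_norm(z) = 4.02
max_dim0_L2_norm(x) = 4.24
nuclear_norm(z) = 8.04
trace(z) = 1.84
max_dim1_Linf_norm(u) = 0.47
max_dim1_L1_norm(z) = 5.53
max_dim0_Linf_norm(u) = 0.47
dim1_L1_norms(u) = [1.83, 0.94, 1.56, 1.48, 1.29, 1.78, 1.32, 1.53, 2.09]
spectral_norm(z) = 3.31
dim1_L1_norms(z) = [2.17, 2.83, 2.43, 5.47, 5.53, 1.64, 3.17, 1.79, 3.25]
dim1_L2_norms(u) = [0.71, 0.42, 0.57, 0.52, 0.55, 0.71, 0.58, 0.56, 0.77]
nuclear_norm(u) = 4.31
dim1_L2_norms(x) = [3.62, 1.61, 1.35, 3.19, 4.0, 2.0, 2.82, 1.38, 2.58]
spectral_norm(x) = 5.22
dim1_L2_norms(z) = [1.01, 1.04, 0.95, 2.23, 2.0, 0.65, 1.26, 0.73, 1.27]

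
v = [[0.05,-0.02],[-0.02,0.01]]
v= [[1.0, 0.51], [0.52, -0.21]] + [[-0.95,-0.53], [-0.54,0.22]]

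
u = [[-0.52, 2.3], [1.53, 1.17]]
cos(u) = [[-0.33, -0.32], [-0.21, -0.56]]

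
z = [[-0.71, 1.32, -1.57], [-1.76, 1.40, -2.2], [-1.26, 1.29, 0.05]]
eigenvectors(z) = [[0.42-0.29j, (0.42+0.29j), (-0.76+0j)], [(0.77+0j), (0.77-0j), (-0.34+0j)], [(0.2-0.32j), (0.2+0.32j), 0.55+0.00j]]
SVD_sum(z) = [[-1.14, 1.17, -1.33], [-1.69, 1.73, -1.96], [-0.74, 0.76, -0.86]] + [[0.15,-0.14,-0.25], [0.14,-0.13,-0.23], [-0.54,0.50,0.91]] + [[0.28, 0.29, 0.01], [-0.2, -0.21, -0.01], [0.03, 0.03, 0.00]]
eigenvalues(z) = [(-0.13+1.57j), (-0.13-1.57j), (1.01+0j)]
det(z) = 2.51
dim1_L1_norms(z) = [3.6, 5.36, 2.6]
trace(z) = 0.74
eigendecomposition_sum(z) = [[(-0.68+0.22j), (0.76+0.22j), (-0.48+0.44j)], [-1.03-0.32j, 0.75+0.93j, (-0.97+0.13j)], [-0.39+0.34j, 0.57-0.07j, (-0.19+0.43j)]] + [[(-0.68-0.22j), 0.76-0.22j, (-0.48-0.44j)], [-1.03+0.32j, 0.75-0.93j, (-0.97-0.13j)], [-0.39-0.34j, 0.57+0.07j, (-0.19-0.43j)]] + [[(0.66+0j),  -0.20-0.00j,  -0.61+0.00j], [0.29+0.00j,  -0.09-0.00j,  -0.27+0.00j], [-0.47-0.00j,  0.15+0.00j,  (0.44-0j)]]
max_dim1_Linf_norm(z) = 2.2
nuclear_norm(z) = 5.76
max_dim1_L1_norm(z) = 5.36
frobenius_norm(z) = 4.23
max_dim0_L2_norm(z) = 2.7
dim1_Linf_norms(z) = [1.57, 2.2, 1.29]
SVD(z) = [[-0.53, 0.26, 0.81], [-0.78, 0.24, -0.58], [-0.34, -0.94, 0.08]] @ diag([4.005417025497054, 1.2532784615685386, 0.49912678712600894]) @ [[0.54, -0.56, 0.63], [0.46, -0.43, -0.78], [0.7, 0.71, 0.03]]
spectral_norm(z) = 4.01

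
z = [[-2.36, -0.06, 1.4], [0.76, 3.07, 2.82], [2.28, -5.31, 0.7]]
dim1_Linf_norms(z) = [2.36, 3.07, 5.31]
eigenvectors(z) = [[0.90+0.00j, -0.15+0.11j, -0.15-0.11j], [(0.09+0j), (0.16+0.59j), (0.16-0.59j)], [-0.43+0.00j, (-0.77+0j), (-0.77-0j)]]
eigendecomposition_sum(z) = [[(-2.78+0j), (0.53-0j), 0.64-0.00j], [-0.26+0.00j, 0.05-0.00j, 0.06-0.00j], [1.32-0.00j, (-0.25+0j), -0.30+0.00j]] + [[0.21+0.09j, (-0.3+0.62j), (0.38+0.3j)], [(0.51-0.53j), 1.51+1.65j, 1.38-0.78j], [0.48+0.81j, (-2.53+1.31j), (0.5+1.96j)]] + [[(0.21-0.09j), (-0.3-0.62j), (0.38-0.3j)],[0.51+0.53j, (1.51-1.65j), 1.38+0.78j],[(0.48-0.81j), (-2.53-1.31j), 0.50-1.96j]]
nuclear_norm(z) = 12.39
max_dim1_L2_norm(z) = 5.82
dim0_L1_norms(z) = [5.4, 8.44, 4.92]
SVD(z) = [[-0.13, -0.06, -0.99], [-0.48, 0.88, 0.01], [0.87, 0.47, -0.14]] @ diag([6.436317556486628, 3.3214291331442567, 2.6295484071533255]) @ [[0.3, -0.94, -0.14], [0.57, 0.06, 0.82], [0.77, 0.33, -0.55]]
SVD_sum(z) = [[-0.26, 0.80, 0.12],  [-0.92, 2.9, 0.44],  [1.68, -5.27, -0.8]] + [[-0.11, -0.01, -0.16], [1.66, 0.16, 2.40], [0.89, 0.09, 1.29]] + [[-1.99, -0.85, 1.44],[0.02, 0.01, -0.02],[-0.29, -0.12, 0.21]]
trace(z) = 1.41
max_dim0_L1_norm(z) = 8.44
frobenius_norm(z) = 7.71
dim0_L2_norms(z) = [3.37, 6.13, 3.23]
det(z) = -56.21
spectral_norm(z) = 6.44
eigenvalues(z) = [(-3.03+0j), (2.22+3.69j), (2.22-3.69j)]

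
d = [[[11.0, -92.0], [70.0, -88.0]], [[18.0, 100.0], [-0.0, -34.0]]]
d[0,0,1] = -92.0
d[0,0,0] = 11.0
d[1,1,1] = -34.0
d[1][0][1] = 100.0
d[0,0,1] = -92.0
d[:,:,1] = [[-92.0, -88.0], [100.0, -34.0]]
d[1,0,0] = 18.0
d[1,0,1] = 100.0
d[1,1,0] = -0.0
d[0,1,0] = 70.0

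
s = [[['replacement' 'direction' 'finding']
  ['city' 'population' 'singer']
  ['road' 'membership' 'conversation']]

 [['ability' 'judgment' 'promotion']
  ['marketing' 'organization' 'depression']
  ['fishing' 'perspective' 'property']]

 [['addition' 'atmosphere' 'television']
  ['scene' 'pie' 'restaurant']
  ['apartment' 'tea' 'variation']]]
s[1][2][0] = 'fishing'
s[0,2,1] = 'membership'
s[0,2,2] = 'conversation'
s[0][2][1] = 'membership'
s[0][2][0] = 'road'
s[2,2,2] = 'variation'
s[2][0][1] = 'atmosphere'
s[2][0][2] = 'television'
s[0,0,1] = 'direction'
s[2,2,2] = 'variation'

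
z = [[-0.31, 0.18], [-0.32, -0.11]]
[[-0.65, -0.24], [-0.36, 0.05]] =z @ [[1.49, 0.19], [-1.02, -1.01]]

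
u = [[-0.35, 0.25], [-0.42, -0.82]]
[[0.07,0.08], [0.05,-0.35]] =u @ [[-0.18,0.05], [0.03,0.4]]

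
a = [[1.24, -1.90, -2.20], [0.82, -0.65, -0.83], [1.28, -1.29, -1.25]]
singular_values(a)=[4.05, 0.46, 0.13]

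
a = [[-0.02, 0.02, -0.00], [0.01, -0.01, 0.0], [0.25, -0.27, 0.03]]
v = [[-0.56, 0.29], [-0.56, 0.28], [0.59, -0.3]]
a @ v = [[0.0, -0.0],  [-0.0, 0.0],  [0.03, -0.01]]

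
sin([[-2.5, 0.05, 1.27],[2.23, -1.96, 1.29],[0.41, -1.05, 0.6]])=[[-0.35, -0.55, 0.74],[-0.8, -1.34, 2.13],[-0.7, -0.81, 0.82]]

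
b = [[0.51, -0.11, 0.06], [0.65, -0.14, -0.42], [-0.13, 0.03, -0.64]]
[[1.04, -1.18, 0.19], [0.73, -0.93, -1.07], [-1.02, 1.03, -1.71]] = b@[[1.57,-2.00,-0.12],[-1.52,0.83,-0.84],[1.21,-1.16,2.65]]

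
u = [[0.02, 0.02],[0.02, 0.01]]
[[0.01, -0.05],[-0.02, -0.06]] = u@[[-2.30, -3.13], [2.71, 0.48]]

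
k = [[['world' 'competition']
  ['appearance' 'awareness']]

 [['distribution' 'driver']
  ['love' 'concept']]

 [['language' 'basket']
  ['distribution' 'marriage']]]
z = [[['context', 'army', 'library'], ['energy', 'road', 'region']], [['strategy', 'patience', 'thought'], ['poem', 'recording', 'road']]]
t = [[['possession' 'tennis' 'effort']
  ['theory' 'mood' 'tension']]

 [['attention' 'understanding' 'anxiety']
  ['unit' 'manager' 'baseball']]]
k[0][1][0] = 'appearance'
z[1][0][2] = 'thought'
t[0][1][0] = 'theory'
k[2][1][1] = 'marriage'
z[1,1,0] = 'poem'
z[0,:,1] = ['army', 'road']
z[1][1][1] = 'recording'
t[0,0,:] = ['possession', 'tennis', 'effort']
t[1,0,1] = 'understanding'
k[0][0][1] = 'competition'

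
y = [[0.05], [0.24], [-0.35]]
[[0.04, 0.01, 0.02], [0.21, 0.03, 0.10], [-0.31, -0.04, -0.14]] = y @ [[0.88,0.12,0.40]]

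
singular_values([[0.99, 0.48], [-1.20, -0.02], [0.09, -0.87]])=[1.59, 0.93]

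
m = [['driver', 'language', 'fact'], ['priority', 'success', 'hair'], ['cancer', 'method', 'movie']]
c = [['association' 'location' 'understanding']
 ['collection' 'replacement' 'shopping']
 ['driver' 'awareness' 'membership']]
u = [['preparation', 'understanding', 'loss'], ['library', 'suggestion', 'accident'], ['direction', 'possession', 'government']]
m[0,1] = 'language'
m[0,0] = 'driver'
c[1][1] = 'replacement'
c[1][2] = 'shopping'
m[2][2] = 'movie'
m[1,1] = 'success'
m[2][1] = 'method'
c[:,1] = ['location', 'replacement', 'awareness']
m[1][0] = 'priority'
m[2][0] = 'cancer'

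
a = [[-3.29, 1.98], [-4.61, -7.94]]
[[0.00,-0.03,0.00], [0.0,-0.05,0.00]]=a@[[-0.0, 0.01, 0.0], [-0.0, 0.00, 0.0]]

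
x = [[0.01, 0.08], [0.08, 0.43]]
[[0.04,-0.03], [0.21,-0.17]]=x@[[-0.05, -0.52], [0.49, -0.31]]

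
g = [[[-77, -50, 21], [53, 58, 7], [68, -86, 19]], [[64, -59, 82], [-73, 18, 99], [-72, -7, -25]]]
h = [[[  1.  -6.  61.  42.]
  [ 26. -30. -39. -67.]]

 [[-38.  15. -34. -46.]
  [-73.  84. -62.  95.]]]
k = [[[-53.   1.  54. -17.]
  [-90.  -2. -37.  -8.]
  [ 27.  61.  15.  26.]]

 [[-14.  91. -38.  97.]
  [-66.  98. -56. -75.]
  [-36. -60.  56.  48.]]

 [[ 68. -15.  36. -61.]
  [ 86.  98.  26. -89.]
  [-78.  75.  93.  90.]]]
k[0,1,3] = -8.0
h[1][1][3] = 95.0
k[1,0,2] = -38.0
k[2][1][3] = -89.0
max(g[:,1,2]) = 99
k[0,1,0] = -90.0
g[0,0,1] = -50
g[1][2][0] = -72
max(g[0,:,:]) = 68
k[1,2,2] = 56.0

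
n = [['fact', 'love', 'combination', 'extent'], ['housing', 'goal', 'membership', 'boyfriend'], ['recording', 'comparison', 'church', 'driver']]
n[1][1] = 'goal'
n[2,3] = 'driver'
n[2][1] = 'comparison'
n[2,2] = 'church'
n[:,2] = ['combination', 'membership', 'church']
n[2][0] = 'recording'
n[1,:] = ['housing', 'goal', 'membership', 'boyfriend']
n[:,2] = ['combination', 'membership', 'church']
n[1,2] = 'membership'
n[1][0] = 'housing'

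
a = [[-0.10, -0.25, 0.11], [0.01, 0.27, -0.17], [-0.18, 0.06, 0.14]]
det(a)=-0.007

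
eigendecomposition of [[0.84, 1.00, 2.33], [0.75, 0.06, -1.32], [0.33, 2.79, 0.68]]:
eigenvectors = [[(0.91+0j), (0.61+0j), 0.61-0.00j], [(0.08+0j), -0.45-0.24j, (-0.45+0.24j)], [0.40+0.00j, (-0.08+0.6j), -0.08-0.60j]]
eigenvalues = [(1.96+0j), (-0.19+1.88j), (-0.19-1.88j)]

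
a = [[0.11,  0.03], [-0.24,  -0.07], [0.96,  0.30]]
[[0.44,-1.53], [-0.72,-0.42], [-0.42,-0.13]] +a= [[0.55,-1.5], [-0.96,-0.49], [0.54,0.17]]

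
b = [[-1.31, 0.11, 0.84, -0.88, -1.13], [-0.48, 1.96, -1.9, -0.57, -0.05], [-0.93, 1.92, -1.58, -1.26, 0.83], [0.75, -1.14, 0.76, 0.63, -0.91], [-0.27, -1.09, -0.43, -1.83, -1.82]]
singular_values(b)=[4.45, 3.21, 1.6, 0.96, 0.1]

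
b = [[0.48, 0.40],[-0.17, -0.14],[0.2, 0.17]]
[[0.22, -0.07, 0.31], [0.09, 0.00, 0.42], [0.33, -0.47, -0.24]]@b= [[0.18, 0.15], [0.13, 0.11], [0.19, 0.16]]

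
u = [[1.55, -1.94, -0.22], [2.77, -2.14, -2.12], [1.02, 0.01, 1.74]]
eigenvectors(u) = [[(-0.44-0.36j), (-0.44+0.36j), 0.36+0.00j],[(-0.8+0j), (-0.8-0j), -0.21+0.00j],[0.04+0.20j, 0.04-0.20j, 0.91+0.00j]]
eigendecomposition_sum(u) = [[0.59+0.96j, (-0.89-0.17j), (-0.44-0.42j)], [(1.49+0.52j), -1.12+0.60j, (-0.86-0.06j)], [0.05-0.40j, 0.21+0.25j, (0.03+0.22j)]] + [[0.59-0.96j, (-0.89+0.17j), -0.44+0.42j], [1.49-0.52j, -1.12-0.60j, (-0.86+0.06j)], [0.05+0.40j, (0.21-0.25j), (0.03-0.22j)]] + [[(0.37+0j), (-0.17-0j), (0.67-0j)], [(-0.22-0j), 0.10+0.00j, -0.40+0.00j], [(0.93+0j), -0.42-0.00j, 1.68-0.00j]]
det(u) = 7.32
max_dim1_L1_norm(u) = 7.03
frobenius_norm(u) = 5.20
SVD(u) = [[-0.49, 0.34, -0.8], [-0.87, -0.18, 0.46], [0.01, 0.92, 0.38]] @ diag([4.672669427517047, 2.1610429342996103, 0.7249509343819504]) @ [[-0.68, 0.60, 0.42], [0.45, -0.12, 0.89], [0.59, 0.79, -0.19]]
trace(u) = 1.15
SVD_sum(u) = [[1.57,-1.40,-0.97], [2.75,-2.45,-1.71], [-0.03,0.03,0.02]] + [[0.32, -0.09, 0.64], [-0.17, 0.05, -0.35], [0.89, -0.24, 1.77]] + [[-0.34,  -0.46,  0.11], [0.2,  0.26,  -0.06], [0.16,  0.22,  -0.05]]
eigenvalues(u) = [(-0.5+1.78j), (-0.5-1.78j), (2.15+0j)]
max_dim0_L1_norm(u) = 5.34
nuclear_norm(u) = 7.56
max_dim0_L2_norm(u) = 3.33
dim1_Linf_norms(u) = [1.94, 2.77, 1.74]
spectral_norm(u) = 4.67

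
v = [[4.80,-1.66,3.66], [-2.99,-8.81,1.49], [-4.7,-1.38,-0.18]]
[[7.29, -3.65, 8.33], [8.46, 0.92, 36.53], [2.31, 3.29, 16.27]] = v @[[-0.47, -0.75, -3.00], [-0.39, 0.16, -2.25], [2.43, 0.06, 5.19]]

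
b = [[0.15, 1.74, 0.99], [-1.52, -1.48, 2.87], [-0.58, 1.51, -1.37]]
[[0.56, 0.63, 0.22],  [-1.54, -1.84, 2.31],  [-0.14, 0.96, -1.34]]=b @ [[0.82,0.24,0.02], [0.24,0.49,-0.26], [0.02,-0.26,0.68]]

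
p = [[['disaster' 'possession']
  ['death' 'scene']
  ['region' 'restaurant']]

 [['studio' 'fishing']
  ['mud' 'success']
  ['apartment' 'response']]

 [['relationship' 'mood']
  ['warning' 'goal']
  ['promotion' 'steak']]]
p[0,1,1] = 'scene'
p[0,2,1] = 'restaurant'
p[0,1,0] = 'death'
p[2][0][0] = 'relationship'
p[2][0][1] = 'mood'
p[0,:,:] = [['disaster', 'possession'], ['death', 'scene'], ['region', 'restaurant']]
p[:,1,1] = ['scene', 'success', 'goal']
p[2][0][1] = 'mood'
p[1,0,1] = 'fishing'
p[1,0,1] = 'fishing'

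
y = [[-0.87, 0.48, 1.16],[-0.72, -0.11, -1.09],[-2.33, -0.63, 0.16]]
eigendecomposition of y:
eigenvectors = [[-0.15+0.55j, -0.15-0.55j, (0.12+0j)], [-0.37-0.35j, -0.37+0.35j, -0.85+0.00j], [-0.64+0.00j, -0.64-0.00j, (0.51+0j)]]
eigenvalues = [(-0.73+1.65j), (-0.73-1.65j), (0.65+0j)]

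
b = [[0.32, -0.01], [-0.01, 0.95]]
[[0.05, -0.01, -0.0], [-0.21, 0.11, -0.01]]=b@[[0.16, -0.03, -0.01], [-0.22, 0.12, -0.01]]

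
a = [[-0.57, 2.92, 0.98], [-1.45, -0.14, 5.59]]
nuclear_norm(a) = 8.80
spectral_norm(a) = 5.90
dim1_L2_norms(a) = [3.13, 5.78]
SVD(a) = [[0.23,  0.97], [0.97,  -0.23]] @ diag([5.896046075379162, 2.901472156855201]) @ [[-0.26, 0.09, 0.96], [-0.08, 0.99, -0.11]]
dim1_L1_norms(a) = [4.47, 7.18]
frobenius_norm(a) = 6.57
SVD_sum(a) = [[-0.35, 0.12, 1.3], [-1.50, 0.52, 5.51]] + [[-0.22, 2.8, -0.32], [0.05, -0.66, 0.08]]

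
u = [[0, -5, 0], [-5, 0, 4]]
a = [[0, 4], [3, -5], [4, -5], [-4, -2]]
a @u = [[-20, 0, 16], [25, -15, -20], [25, -20, -20], [10, 20, -8]]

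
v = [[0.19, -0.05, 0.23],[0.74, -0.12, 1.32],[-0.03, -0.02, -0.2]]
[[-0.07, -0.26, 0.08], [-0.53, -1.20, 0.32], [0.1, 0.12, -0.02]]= v @ [[0.39, -0.72, 0.26], [0.21, 0.07, -0.27], [-0.60, -0.50, 0.07]]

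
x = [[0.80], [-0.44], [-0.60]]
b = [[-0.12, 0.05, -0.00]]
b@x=[[-0.12]]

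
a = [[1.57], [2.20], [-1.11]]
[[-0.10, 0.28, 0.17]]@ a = [[0.27]]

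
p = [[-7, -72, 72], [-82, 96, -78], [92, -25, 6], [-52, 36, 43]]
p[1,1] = 96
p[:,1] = [-72, 96, -25, 36]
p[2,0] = 92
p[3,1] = 36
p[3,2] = 43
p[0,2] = 72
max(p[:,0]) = 92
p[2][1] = -25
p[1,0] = -82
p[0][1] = -72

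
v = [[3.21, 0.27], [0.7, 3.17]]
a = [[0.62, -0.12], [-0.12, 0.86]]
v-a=[[2.59, 0.39], [0.82, 2.31]]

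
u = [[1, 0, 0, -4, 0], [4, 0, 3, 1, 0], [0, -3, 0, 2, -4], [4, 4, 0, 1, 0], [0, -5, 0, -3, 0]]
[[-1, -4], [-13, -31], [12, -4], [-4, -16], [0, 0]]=u @ [[-1, -4], [0, 0], [-3, -5], [0, 0], [-3, 1]]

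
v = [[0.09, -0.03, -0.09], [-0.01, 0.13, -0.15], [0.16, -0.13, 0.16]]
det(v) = 0.00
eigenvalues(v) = [(0.26+0j), (0.06+0.08j), (0.06-0.08j)]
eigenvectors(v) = [[-0.21+0.00j, (-0.53-0.34j), -0.53+0.34j], [-0.74+0.00j, (-0.64+0j), -0.64-0.00j], [0.64+0.00j, -0.26+0.36j, -0.26-0.36j]]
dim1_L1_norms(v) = [0.21, 0.29, 0.45]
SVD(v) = [[0.02, -0.84, -0.55], [0.59, -0.43, 0.69], [-0.81, -0.34, 0.48]] @ diag([0.31414411930656483, 0.15226579248913114, 0.05318459121549827]) @ [[-0.42, 0.58, -0.70], [-0.82, 0.08, 0.57], [0.38, 0.81, 0.44]]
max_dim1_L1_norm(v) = 0.45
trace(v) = 0.38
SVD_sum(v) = [[-0.00, 0.0, -0.01], [-0.08, 0.11, -0.13], [0.11, -0.15, 0.18]] + [[0.1, -0.01, -0.07], [0.05, -0.01, -0.04], [0.04, -0.0, -0.03]] + [[-0.01, -0.02, -0.01], [0.01, 0.03, 0.02], [0.01, 0.02, 0.01]]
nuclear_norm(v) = 0.52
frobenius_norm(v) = 0.35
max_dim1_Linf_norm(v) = 0.16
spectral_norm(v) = 0.31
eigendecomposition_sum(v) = [[(-0.04+0j), (0.05-0j), (-0.04-0j)],[(-0.14+0j), (0.18-0j), -0.14-0.00j],[(0.13+0j), (-0.15+0j), (0.12+0j)]] + [[(0.07+0.02j),(-0.04+0.02j),(-0.02+0.03j)], [0.07-0.02j,(-0.02+0.04j),(-0.01+0.04j)], [0.02-0.04j,0.01+0.03j,0.02+0.02j]] + [[0.07-0.02j, -0.04-0.02j, (-0.02-0.03j)], [0.07+0.02j, -0.02-0.04j, -0.01-0.04j], [0.02+0.04j, (0.01-0.03j), (0.02-0.02j)]]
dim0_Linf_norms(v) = [0.16, 0.13, 0.16]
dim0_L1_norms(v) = [0.26, 0.29, 0.4]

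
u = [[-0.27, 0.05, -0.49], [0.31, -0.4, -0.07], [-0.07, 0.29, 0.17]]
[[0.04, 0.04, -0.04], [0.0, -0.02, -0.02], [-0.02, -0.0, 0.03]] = u @ [[-0.06,-0.05,0.07], [-0.04,0.01,0.09], [-0.05,-0.06,0.05]]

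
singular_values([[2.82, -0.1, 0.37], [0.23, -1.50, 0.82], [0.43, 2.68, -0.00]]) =[3.12, 2.88, 0.64]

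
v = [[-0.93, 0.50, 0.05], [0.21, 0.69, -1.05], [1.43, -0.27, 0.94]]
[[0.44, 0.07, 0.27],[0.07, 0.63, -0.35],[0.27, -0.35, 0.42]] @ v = [[-0.01, 0.20, 0.20], [-0.43, 0.56, -0.99], [0.28, -0.22, 0.78]]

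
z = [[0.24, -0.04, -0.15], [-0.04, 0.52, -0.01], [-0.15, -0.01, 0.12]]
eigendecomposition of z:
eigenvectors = [[-0.56, -0.81, 0.16], [-0.06, -0.15, -0.99], [-0.82, 0.57, -0.03]]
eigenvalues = [0.02, 0.34, 0.53]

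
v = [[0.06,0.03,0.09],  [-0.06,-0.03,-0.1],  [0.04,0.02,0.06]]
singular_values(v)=[0.18, 0.0, 0.0]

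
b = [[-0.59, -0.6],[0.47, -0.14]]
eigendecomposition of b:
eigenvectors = [[0.75+0.00j, 0.75-0.00j], [-0.28-0.60j, (-0.28+0.6j)]]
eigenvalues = [(-0.36+0.48j), (-0.36-0.48j)]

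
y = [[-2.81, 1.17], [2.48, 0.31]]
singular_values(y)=[3.81, 0.99]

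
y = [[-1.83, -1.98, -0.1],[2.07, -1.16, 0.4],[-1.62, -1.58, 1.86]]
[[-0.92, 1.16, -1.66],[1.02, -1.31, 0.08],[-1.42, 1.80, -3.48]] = y@[[0.54,-0.69,0.49], [-0.02,0.03,0.44], [-0.31,0.39,-1.07]]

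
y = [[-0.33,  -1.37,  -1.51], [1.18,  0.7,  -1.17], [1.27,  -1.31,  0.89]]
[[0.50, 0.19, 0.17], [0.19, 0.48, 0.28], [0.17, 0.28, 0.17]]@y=[[0.28, -0.77, -0.83], [0.86, -0.29, -0.6], [0.49, -0.26, -0.43]]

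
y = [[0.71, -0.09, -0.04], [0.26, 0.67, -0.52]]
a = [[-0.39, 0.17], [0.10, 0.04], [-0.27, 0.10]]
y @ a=[[-0.28, 0.11], [0.11, 0.02]]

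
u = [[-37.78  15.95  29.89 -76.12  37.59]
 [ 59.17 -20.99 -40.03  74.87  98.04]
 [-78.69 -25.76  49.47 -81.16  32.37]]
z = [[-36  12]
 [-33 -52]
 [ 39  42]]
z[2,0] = 39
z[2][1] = 42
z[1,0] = -33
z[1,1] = -52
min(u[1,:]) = -40.03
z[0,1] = 12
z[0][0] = -36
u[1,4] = 98.04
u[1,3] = 74.87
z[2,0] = 39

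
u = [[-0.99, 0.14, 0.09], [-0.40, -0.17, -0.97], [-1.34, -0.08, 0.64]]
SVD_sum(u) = [[-0.93,0.00,0.29],[-0.08,0.0,0.03],[-1.4,0.00,0.45]] + [[-0.06, -0.02, -0.19], [-0.32, -0.12, -1.00], [0.06, 0.02, 0.18]] + [[-0.01, 0.16, -0.02], [0.0, -0.05, 0.01], [0.00, -0.1, 0.01]]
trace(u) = -0.52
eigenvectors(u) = [[-0.02+0.00j,(0.22-0.24j),0.22+0.24j], [(-0.72+0j),0.87+0.00j,(0.87-0j)], [(0.7+0j),0.33-0.17j,0.33+0.17j]]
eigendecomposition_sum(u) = [[(0.01+0j), 0j, -0.02+0.00j], [0.46+0.00j, 0.12+0.00j, (-0.64+0j)], [(-0.45+0j), (-0.12+0j), 0.63+0.00j]] + [[-0.50-0.24j,(0.07+0.14j),(0.05+0.14j)], [(-0.43-1.41j),(-0.15+0.38j),-0.16+0.35j], [(-0.44-0.45j),0.02+0.17j,(0.01+0.17j)]] + [[(-0.5+0.24j), (0.07-0.14j), (0.05-0.14j)], [(-0.43+1.41j), -0.15-0.38j, -0.16-0.35j], [-0.44+0.45j, 0.02-0.17j, (0.01-0.17j)]]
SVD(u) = [[-0.55, -0.18, -0.82], [-0.05, -0.97, 0.25], [-0.83, 0.18, 0.52]] @ diag([1.7645306106448608, 1.0935629360250472, 0.19937860730167062]) @ [[0.95, -0.00, -0.3], [0.30, 0.11, 0.95], [0.03, -0.99, 0.11]]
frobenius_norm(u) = 2.09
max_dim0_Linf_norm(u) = 1.34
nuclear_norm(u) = 3.06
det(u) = 0.38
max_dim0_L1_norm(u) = 2.73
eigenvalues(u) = [(0.76+0j), (-0.64+0.3j), (-0.64-0.3j)]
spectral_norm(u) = 1.76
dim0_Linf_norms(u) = [1.34, 0.17, 0.97]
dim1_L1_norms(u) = [1.22, 1.54, 2.06]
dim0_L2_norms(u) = [1.71, 0.23, 1.17]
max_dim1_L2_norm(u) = 1.49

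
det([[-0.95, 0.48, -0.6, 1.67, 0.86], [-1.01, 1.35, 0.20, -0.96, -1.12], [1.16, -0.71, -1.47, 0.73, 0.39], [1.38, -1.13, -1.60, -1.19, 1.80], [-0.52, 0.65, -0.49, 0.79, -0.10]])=-1.029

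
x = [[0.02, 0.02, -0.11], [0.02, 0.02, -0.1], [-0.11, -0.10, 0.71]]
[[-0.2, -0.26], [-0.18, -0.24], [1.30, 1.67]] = x @[[-0.54, 0.53], [-0.01, -0.68], [1.74, 2.34]]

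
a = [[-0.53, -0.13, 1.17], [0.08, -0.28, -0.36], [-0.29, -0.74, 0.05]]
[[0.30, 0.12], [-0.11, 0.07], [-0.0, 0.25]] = a@[[-0.39, -0.02], [0.16, -0.33], [0.1, 0.06]]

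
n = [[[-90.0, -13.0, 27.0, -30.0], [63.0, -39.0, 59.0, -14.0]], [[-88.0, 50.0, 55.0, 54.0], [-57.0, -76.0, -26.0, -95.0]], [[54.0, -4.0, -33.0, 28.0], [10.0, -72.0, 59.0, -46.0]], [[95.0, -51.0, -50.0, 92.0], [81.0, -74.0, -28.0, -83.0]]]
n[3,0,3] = 92.0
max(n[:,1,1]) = -39.0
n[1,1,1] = -76.0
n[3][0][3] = 92.0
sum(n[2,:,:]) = -4.0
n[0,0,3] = -30.0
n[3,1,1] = -74.0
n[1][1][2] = -26.0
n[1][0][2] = 55.0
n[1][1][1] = -76.0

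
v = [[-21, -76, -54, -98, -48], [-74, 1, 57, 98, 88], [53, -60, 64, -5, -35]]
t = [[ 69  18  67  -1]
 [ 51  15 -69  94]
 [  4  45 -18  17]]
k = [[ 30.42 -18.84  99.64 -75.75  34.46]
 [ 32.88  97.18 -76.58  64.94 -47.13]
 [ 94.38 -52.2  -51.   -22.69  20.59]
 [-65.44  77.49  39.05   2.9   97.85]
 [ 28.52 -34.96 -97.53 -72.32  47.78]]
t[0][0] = 69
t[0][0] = 69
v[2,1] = -60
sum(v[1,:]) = 170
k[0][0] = 30.42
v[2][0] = 53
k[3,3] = 2.9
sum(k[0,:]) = 69.93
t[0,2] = 67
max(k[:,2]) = 99.64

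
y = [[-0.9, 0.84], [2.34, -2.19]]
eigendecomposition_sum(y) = [[-0.00,  -0.00], [-0.0,  -0.00]] + [[-0.90, 0.84], [2.34, -2.19]]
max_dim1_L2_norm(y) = 3.2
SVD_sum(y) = [[-0.90,0.84],[2.34,-2.19]] + [[-0.00,-0.00], [-0.00,-0.00]]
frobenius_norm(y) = 3.43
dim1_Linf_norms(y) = [0.9, 2.34]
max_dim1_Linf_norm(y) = 2.34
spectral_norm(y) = 3.43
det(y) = 0.01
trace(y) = -3.09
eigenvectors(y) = [[0.68, -0.36], [0.73, 0.93]]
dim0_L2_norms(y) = [2.51, 2.35]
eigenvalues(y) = [-0.0, -3.09]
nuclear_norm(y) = 3.43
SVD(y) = [[-0.36, 0.93], [0.93, 0.36]] @ diag([3.433263393063589, 0.0015728475743840627]) @ [[0.73, -0.68], [-0.68, -0.73]]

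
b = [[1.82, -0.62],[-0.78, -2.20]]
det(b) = -4.488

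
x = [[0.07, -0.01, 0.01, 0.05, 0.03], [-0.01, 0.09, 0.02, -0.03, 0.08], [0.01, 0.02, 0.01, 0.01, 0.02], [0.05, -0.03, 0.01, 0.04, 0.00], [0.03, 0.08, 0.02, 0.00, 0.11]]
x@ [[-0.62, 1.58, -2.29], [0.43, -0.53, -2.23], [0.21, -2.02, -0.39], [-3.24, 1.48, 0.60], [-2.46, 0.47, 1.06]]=[[-0.28, 0.18, -0.08], [-0.05, -0.11, -0.12], [-0.08, 0.01, -0.04], [-0.17, 0.13, -0.03], [-0.25, 0.02, -0.14]]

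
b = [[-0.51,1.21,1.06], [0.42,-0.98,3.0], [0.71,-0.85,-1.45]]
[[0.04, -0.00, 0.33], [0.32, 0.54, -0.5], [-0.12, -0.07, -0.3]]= b @ [[-0.1,0.08,-0.32],[-0.09,-0.09,0.19],[0.09,0.14,-0.06]]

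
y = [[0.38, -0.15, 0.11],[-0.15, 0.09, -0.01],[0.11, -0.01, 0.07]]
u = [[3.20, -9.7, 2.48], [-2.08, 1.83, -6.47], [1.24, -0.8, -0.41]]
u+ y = [[3.58, -9.85, 2.59], [-2.23, 1.92, -6.48], [1.35, -0.81, -0.34]]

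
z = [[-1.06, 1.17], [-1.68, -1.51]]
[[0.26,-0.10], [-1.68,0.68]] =z@[[0.44, -0.18], [0.62, -0.25]]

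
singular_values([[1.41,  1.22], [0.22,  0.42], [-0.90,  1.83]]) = [2.24, 1.68]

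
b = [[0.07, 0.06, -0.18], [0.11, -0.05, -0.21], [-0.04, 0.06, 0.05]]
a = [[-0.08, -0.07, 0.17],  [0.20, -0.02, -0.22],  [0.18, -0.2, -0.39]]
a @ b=[[-0.02, 0.01, 0.04],[0.02, -0.0, -0.04],[0.01, -0.0, -0.01]]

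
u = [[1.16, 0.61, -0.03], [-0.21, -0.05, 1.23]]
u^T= [[1.16,  -0.21],[0.61,  -0.05],[-0.03,  1.23]]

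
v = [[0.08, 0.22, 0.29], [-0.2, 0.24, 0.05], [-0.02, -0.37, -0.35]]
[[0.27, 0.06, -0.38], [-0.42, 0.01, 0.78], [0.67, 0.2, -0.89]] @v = [[0.02, 0.21, 0.21], [-0.05, -0.38, -0.39], [0.03, 0.52, 0.52]]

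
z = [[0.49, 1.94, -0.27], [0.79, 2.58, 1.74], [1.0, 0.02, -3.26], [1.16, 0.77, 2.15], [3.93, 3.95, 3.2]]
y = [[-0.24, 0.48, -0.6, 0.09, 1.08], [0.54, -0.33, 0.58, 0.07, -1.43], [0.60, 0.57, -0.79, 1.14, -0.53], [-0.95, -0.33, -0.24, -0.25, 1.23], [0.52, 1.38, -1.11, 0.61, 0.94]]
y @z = [[4.01, 5.10, 6.51],  [-4.95, -5.39, -7.04],  [-0.81, 1.4, 4.16],  [3.58, 1.97, 3.86],  [4.64, 8.73, 10.2]]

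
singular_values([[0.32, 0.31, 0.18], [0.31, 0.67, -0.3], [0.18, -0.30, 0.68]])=[0.99, 0.68, 0.01]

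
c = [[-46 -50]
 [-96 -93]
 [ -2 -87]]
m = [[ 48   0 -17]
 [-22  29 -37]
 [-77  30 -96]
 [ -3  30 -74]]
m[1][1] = 29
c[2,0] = -2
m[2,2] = -96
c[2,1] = -87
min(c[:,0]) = -96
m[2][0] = -77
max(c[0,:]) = -46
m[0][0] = 48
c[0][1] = -50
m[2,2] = -96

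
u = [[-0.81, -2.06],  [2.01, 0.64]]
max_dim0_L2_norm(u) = 2.17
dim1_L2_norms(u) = [2.21, 2.11]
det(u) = 3.62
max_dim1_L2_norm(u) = 2.21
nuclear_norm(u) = 4.07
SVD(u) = [[-0.73, 0.68],[0.68, 0.73]] @ diag([2.7622053171071337, 1.311343504252443]) @ [[0.71, 0.7], [0.70, -0.71]]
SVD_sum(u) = [[-1.44, -1.43], [1.33, 1.32]] + [[0.63, -0.63], [0.68, -0.68]]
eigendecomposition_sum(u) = [[(-0.4+0.93j), (-1.03-0.05j)], [(1.01+0.04j), (0.32+0.97j)]] + [[(-0.4-0.93j), -1.03+0.05j],[(1.01-0.04j), 0.32-0.97j]]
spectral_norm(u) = 2.76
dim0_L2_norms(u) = [2.17, 2.16]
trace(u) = -0.17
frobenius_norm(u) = 3.06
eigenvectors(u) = [[0.71+0.00j,0.71-0.00j], [(-0.25-0.66j),(-0.25+0.66j)]]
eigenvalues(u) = [(-0.09+1.9j), (-0.09-1.9j)]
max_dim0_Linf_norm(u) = 2.06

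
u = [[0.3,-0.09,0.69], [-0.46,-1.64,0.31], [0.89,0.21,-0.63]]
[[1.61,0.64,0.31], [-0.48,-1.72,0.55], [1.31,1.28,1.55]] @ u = [[0.46, -1.13, 1.11], [1.14, 2.98, -1.21], [1.18, -1.89, 0.32]]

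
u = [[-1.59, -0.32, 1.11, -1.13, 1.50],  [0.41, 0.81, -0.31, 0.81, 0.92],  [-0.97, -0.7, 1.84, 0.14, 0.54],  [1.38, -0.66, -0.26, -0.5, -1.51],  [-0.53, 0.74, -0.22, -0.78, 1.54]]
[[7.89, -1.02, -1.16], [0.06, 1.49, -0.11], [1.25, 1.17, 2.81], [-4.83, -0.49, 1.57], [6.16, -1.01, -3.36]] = u@ [[-1.77, 0.75, 1.2], [-1.28, -0.76, -3.09], [-1.48, 0.4, 0.64], [-1.67, 1.49, 1.78], [2.95, 0.78, 0.71]]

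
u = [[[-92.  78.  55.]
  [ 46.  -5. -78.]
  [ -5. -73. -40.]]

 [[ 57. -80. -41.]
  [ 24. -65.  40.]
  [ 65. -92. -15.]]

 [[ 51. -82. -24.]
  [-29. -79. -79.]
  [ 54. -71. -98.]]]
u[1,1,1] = -65.0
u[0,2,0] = -5.0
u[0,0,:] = [-92.0, 78.0, 55.0]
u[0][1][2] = -78.0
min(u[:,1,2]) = -79.0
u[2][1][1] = -79.0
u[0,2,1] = -73.0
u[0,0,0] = -92.0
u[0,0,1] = 78.0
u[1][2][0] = 65.0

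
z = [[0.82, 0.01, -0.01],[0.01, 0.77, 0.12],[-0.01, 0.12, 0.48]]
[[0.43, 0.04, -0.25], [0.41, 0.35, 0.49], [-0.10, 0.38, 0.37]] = z@ [[0.51, 0.05, -0.30], [0.58, 0.34, 0.54], [-0.34, 0.71, 0.63]]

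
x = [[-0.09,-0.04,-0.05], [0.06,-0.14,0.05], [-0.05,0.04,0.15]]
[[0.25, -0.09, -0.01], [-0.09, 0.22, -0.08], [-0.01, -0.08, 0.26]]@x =[[-0.03, 0.00, -0.02], [0.03, -0.03, 0.0], [-0.02, 0.02, 0.04]]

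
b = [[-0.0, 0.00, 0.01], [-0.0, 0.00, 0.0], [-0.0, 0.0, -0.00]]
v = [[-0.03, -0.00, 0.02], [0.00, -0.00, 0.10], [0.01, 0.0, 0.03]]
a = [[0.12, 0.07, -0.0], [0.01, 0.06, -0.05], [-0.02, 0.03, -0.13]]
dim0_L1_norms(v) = [0.04, 0.0, 0.15]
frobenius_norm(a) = 0.21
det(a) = -0.00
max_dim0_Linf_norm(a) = 0.13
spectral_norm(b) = 0.01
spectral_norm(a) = 0.15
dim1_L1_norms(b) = [0.01, 0.0, 0.0]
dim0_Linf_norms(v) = [0.03, 0.0, 0.1]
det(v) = 0.00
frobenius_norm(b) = 0.01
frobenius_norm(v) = 0.11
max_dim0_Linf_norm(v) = 0.1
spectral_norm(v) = 0.11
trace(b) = 0.00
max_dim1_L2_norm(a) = 0.14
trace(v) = 0.00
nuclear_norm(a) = 0.32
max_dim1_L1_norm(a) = 0.19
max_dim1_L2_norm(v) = 0.1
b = a @ v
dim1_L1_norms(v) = [0.05, 0.1, 0.04]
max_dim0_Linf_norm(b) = 0.01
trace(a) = 0.05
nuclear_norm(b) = 0.01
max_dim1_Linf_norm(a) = 0.13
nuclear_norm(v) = 0.14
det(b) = 0.00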